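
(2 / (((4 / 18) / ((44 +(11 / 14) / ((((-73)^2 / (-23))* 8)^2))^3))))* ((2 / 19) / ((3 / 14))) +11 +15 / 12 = 221583882061411764689084925049708211 / 588356179343715953207950180352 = 376615.20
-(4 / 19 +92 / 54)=-982 / 513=-1.91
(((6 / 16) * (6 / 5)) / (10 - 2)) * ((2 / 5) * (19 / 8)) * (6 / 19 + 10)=441 / 800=0.55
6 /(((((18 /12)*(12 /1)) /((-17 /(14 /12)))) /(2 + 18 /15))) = -544 /35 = -15.54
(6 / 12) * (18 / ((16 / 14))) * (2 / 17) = 63 / 68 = 0.93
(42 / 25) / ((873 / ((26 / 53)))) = 364 / 385575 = 0.00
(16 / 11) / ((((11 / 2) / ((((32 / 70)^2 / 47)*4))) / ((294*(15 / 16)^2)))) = 6912 / 5687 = 1.22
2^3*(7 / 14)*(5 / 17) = 20 / 17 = 1.18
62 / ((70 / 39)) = 1209 / 35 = 34.54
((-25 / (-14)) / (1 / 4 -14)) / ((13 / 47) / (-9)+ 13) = -2115 / 211211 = -0.01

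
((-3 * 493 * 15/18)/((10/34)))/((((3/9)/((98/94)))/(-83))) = 102256581/94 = 1087835.97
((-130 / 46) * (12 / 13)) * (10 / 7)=-600 / 161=-3.73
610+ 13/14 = 8553/14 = 610.93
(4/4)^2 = 1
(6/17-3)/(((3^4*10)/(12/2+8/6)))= -11/459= -0.02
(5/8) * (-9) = -45/8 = -5.62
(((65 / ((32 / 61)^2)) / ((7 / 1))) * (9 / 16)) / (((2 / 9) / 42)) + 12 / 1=58969803 / 16384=3599.23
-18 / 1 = -18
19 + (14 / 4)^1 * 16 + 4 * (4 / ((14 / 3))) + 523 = 4210 / 7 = 601.43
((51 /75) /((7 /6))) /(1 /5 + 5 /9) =27 /35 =0.77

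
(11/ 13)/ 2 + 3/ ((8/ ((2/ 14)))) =347/ 728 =0.48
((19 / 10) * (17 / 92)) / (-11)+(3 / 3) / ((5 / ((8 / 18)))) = 0.06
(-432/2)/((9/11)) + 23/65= -17137/65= -263.65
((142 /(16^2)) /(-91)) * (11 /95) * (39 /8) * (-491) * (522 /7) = 125.98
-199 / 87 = -2.29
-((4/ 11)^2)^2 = -256/ 14641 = -0.02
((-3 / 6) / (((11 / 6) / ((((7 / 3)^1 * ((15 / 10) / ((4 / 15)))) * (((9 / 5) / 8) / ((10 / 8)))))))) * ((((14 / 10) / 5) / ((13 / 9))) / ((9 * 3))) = -1323 / 286000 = -0.00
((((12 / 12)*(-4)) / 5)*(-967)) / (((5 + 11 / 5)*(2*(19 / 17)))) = 16439 / 342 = 48.07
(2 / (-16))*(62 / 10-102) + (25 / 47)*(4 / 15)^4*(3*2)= 3043351 / 253800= 11.99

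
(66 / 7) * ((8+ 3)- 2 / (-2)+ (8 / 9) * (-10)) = 88 / 3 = 29.33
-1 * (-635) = 635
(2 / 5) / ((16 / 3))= 3 / 40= 0.08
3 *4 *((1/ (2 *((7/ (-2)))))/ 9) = -4/ 21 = -0.19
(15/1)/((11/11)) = 15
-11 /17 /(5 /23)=-253 /85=-2.98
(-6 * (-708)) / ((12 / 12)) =4248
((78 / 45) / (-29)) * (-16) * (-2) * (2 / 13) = -128 / 435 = -0.29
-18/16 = -9/8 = -1.12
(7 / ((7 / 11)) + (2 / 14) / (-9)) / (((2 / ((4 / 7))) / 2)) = 2768 / 441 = 6.28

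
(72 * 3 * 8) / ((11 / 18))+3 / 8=248865 / 88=2828.01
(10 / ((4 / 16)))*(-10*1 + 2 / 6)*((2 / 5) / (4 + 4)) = -58 / 3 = -19.33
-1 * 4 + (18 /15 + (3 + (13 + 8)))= 106 /5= 21.20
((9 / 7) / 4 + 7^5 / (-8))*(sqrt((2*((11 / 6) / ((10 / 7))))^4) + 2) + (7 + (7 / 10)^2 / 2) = -908804851 / 50400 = -18031.84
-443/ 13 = -34.08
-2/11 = -0.18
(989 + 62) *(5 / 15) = 1051 / 3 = 350.33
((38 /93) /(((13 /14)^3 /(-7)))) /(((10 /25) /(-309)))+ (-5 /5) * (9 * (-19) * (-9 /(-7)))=1420468633 /476749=2979.49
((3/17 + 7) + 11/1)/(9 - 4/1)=309/85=3.64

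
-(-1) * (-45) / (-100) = 9 / 20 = 0.45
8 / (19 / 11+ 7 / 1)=11 / 12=0.92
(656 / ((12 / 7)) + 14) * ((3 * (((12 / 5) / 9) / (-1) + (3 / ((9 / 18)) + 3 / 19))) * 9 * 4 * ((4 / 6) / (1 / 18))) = 57542688 / 19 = 3028562.53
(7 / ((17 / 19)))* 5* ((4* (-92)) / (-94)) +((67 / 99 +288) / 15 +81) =300646936 / 1186515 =253.39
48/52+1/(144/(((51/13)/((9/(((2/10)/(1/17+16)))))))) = 7076449/7665840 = 0.92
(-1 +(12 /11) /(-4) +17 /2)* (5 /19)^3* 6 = 59625 /75449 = 0.79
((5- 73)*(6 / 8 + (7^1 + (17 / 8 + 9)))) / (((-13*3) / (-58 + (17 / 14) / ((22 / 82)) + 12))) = -5465143 / 4004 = -1364.92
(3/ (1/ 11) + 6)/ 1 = 39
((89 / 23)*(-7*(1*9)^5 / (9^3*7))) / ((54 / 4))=-534 / 23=-23.22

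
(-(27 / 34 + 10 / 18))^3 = -70444997 / 28652616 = -2.46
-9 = -9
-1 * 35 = -35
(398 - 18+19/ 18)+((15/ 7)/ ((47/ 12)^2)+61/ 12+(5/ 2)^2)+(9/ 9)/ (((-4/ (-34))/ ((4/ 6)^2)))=36768511/ 92778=396.31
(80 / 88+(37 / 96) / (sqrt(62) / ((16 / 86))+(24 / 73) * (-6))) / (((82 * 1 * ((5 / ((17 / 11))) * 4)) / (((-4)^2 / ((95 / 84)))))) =1008934241 * sqrt(62) / 65293509000775+8708858257008 / 718228599008525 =0.01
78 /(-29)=-78 /29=-2.69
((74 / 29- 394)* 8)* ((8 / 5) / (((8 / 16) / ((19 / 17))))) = -11200.03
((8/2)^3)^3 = 262144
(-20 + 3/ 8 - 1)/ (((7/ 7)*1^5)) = -165/ 8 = -20.62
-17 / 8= -2.12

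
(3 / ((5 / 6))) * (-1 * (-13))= 234 / 5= 46.80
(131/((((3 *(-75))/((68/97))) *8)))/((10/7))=-15589/436500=-0.04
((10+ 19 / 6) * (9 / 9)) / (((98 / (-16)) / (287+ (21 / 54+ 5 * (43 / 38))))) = -15835076 / 25137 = -629.95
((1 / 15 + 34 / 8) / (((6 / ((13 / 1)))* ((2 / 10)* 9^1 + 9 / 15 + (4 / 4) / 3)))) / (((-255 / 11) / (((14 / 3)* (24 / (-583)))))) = 47138 / 1662345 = 0.03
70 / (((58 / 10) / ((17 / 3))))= 5950 / 87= 68.39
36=36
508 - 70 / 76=19269 / 38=507.08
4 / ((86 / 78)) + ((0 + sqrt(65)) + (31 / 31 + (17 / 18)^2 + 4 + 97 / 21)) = 22.20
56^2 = 3136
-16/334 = -8/167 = -0.05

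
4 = 4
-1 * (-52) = 52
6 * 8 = 48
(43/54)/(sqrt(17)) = 43*sqrt(17)/918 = 0.19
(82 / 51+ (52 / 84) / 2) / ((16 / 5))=6845 / 11424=0.60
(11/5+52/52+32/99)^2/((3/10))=6083072/147015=41.38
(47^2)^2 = 4879681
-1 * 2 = -2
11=11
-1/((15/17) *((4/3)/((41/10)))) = -697/200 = -3.48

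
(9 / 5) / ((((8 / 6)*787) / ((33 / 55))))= 81 / 78700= 0.00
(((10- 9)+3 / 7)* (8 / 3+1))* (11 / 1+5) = 1760 / 21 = 83.81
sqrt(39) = 6.24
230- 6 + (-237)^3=-13311829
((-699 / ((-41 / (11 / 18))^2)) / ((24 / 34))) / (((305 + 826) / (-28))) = 3354967 / 615992364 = 0.01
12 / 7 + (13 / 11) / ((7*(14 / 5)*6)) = 11153 / 6468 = 1.72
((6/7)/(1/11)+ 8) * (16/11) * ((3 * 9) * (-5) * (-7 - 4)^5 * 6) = 23149177920/7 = 3307025417.14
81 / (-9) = -9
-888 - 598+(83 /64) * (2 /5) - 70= -248877 /160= -1555.48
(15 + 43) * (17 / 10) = 493 / 5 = 98.60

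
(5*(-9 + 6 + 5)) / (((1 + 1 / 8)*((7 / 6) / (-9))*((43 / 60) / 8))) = -230400 / 301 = -765.45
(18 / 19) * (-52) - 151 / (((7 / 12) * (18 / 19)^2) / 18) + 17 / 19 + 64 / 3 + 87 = -5131.56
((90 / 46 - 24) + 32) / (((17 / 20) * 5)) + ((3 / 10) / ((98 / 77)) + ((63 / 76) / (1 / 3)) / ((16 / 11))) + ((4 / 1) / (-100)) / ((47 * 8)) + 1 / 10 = 17159914481 / 3910625600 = 4.39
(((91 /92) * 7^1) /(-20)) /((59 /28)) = -4459 /27140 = -0.16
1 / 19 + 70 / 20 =3.55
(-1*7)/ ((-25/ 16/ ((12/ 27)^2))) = 1792/ 2025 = 0.88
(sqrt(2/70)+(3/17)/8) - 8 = -1085/136+sqrt(35)/35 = -7.81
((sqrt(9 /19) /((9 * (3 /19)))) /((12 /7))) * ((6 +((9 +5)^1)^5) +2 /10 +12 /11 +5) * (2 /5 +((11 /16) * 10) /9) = 7230088439 * sqrt(19) /178200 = 176853.11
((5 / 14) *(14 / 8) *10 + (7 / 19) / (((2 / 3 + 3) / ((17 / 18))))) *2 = 15913 / 1254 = 12.69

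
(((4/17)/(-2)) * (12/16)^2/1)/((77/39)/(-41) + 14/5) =-71955/2992136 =-0.02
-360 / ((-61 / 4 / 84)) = 120960 / 61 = 1982.95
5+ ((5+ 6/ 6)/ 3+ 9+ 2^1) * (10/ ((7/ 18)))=2375/ 7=339.29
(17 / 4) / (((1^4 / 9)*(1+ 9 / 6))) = 153 / 10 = 15.30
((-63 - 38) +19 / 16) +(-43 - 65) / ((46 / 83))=-108443 / 368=-294.68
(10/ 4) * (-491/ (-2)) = 2455/ 4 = 613.75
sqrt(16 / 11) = 4 * sqrt(11) / 11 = 1.21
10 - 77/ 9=13/ 9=1.44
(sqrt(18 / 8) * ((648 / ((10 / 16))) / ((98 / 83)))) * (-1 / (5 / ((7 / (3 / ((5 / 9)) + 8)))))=-322704 / 2345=-137.61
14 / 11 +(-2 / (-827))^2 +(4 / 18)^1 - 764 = -51628431956 / 67708971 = -762.51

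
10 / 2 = 5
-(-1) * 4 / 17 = 4 / 17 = 0.24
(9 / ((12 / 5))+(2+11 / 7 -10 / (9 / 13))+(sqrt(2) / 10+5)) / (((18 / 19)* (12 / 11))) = -111815 / 54432+209* sqrt(2) / 2160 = -1.92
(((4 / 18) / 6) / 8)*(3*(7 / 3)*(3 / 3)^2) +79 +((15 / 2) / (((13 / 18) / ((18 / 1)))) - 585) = -895877 / 2808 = -319.04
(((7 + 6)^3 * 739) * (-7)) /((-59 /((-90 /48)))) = -170476215 /472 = -361178.42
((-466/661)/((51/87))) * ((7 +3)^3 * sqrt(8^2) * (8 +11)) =-2054128000/11237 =-182800.39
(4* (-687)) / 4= -687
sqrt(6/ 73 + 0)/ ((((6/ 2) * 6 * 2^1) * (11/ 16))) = 4 * sqrt(438)/ 7227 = 0.01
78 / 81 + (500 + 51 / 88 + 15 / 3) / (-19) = -1157785 / 45144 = -25.65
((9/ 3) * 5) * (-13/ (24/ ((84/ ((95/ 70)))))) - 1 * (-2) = -9517/ 19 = -500.89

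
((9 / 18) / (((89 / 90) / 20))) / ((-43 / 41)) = -36900 / 3827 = -9.64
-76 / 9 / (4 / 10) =-190 / 9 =-21.11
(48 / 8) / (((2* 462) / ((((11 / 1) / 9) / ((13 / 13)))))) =1 / 126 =0.01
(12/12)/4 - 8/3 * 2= -61/12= -5.08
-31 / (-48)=31 / 48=0.65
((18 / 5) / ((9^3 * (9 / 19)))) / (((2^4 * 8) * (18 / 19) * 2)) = 361 / 8398080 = 0.00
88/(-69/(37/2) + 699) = 3256/25725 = 0.13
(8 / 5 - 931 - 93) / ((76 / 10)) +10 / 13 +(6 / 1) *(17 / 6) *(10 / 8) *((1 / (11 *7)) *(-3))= -10238689 / 76076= -134.59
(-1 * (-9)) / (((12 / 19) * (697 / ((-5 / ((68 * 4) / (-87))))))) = 24795 / 758336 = 0.03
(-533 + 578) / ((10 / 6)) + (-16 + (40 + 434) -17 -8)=460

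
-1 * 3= -3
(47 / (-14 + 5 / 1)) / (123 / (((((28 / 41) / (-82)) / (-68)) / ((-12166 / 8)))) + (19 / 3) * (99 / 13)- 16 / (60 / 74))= 0.00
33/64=0.52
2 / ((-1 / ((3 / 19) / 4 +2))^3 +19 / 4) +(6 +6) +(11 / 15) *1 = 13625429711 / 1034965815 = 13.17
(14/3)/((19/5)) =70/57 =1.23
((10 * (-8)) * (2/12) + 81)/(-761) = -203/2283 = -0.09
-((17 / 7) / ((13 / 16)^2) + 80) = -98992 / 1183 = -83.68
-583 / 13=-44.85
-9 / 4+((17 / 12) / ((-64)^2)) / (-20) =-2.25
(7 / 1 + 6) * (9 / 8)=117 / 8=14.62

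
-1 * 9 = -9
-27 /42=-9 /14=-0.64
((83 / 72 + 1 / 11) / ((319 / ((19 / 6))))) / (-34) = -18715 / 51540192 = -0.00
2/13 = 0.15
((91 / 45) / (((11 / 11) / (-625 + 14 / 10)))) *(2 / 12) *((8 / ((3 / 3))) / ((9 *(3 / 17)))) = -19294184 / 18225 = -1058.67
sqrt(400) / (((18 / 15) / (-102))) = -1700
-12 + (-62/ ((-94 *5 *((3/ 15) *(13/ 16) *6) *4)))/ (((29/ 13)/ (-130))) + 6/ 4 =-101989/ 8178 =-12.47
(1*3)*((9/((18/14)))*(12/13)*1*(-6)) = -1512/13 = -116.31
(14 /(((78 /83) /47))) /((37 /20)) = 546140 /1443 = 378.48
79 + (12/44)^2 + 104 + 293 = 57605/121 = 476.07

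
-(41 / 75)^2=-1681 / 5625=-0.30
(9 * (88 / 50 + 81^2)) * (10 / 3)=984414 / 5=196882.80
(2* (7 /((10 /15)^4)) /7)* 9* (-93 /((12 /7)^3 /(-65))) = 55982745 /512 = 109341.30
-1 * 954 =-954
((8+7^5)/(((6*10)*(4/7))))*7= 3433.06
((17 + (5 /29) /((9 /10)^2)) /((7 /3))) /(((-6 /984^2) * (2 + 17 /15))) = -10874859680 /28623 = -379934.31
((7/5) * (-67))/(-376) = 469/1880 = 0.25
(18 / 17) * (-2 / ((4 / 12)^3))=-972 / 17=-57.18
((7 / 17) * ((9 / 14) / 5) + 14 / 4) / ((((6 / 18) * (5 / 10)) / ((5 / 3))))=604 / 17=35.53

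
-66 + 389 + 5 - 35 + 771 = 1064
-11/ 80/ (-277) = 11/ 22160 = 0.00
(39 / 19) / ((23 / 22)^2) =18876 / 10051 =1.88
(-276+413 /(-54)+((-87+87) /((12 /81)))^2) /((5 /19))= -291023 /270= -1077.86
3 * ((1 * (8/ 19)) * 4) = 96/ 19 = 5.05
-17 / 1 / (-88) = 17 / 88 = 0.19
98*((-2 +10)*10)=7840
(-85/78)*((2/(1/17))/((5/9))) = -867/13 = -66.69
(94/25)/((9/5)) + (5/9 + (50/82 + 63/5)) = 29251/1845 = 15.85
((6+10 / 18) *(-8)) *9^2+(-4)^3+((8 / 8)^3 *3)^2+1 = -4302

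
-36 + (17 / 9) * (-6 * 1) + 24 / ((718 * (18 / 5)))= -50968 / 1077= -47.32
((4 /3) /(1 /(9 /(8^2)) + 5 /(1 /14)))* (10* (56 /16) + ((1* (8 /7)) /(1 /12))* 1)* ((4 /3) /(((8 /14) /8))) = 5456 /347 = 15.72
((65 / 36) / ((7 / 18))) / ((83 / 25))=1625 / 1162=1.40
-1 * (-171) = 171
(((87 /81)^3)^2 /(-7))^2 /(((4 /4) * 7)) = 0.01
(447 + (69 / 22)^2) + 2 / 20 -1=1103367 / 2420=455.94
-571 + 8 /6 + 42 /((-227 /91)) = -399409 /681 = -586.50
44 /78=22 /39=0.56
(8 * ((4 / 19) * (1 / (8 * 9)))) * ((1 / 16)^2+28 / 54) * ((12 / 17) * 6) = 3611 / 69768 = 0.05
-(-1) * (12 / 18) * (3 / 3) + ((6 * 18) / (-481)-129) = -185509 / 1443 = -128.56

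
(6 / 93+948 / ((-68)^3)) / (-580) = -149869 / 1413371840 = -0.00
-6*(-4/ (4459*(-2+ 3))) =24/ 4459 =0.01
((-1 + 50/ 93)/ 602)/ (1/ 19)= -0.01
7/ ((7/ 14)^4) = 112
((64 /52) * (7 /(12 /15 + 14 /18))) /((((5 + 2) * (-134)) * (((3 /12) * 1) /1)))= -1440 /61841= -0.02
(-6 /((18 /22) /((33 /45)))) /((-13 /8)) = 1936 /585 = 3.31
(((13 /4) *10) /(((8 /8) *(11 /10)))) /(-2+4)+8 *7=1557 /22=70.77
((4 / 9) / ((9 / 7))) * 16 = 448 / 81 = 5.53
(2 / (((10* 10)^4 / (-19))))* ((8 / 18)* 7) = -133 / 112500000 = -0.00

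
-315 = -315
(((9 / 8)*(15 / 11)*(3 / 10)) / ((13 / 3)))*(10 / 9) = 135 / 1144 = 0.12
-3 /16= -0.19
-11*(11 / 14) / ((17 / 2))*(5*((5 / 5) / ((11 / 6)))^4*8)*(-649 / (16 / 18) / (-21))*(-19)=21792240 / 9163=2378.29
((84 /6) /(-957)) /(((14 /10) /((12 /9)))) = -40 /2871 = -0.01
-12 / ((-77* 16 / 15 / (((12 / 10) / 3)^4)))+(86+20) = 1020286 / 9625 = 106.00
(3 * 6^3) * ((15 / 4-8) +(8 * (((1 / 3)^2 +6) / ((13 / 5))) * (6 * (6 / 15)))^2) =222561774 / 169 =1316933.57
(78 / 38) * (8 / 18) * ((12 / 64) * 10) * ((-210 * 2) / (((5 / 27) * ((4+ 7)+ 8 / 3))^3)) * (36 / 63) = -165809592 / 6547495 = -25.32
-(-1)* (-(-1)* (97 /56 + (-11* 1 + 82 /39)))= -15649 /2184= -7.17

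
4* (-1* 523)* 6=-12552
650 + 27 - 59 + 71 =689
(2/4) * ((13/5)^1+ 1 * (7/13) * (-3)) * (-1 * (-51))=1632/65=25.11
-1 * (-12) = 12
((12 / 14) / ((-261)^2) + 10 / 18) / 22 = 88307 / 3496878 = 0.03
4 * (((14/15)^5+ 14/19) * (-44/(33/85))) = -5671174432/8656875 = -655.11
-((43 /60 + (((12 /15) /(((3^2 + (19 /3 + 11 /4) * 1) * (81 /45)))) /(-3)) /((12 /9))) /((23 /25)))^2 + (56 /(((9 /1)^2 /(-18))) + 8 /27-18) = -330847470019 /10761154992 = -30.74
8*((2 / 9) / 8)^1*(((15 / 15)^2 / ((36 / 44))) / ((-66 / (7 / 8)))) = -7 / 1944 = -0.00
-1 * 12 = -12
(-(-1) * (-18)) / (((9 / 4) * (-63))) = 8 / 63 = 0.13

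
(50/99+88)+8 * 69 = 63410/99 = 640.51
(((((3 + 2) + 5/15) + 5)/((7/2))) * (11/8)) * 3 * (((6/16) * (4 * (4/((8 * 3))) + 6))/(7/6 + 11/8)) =5115/427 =11.98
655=655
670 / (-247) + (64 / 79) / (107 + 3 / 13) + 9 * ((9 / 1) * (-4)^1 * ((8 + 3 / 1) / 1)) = -48509188862 / 13600561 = -3566.70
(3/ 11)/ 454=3/ 4994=0.00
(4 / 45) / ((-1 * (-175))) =4 / 7875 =0.00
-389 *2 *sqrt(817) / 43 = -778 *sqrt(817) / 43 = -517.16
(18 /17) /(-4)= -9 /34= -0.26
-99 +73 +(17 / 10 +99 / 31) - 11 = -9953 / 310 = -32.11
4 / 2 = 2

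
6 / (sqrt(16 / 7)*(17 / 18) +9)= 0.58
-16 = -16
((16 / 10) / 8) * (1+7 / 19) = 0.27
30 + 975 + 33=1038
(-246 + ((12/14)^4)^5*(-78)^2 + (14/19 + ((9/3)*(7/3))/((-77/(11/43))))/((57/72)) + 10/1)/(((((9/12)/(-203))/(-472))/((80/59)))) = 4016227920018660951597271040/530835149887641896367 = 7565866.58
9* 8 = 72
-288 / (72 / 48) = -192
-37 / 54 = -0.69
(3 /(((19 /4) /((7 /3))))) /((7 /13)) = 52 /19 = 2.74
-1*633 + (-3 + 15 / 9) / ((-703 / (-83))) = -1335329 / 2109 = -633.16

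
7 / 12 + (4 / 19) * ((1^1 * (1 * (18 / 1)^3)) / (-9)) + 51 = -19343 / 228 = -84.84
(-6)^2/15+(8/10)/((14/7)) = 14/5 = 2.80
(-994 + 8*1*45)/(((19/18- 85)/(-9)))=-67.97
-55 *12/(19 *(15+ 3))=-110/57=-1.93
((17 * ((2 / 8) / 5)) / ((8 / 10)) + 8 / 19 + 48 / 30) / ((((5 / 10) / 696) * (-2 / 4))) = -815538 / 95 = -8584.61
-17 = -17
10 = 10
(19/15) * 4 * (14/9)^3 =208544/10935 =19.07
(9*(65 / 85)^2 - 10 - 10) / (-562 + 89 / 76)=0.03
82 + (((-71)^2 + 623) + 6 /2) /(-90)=571 /30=19.03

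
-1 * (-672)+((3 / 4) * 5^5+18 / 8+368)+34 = 3420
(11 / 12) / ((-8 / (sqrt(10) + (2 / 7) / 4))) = -11*sqrt(10) / 96 -11 / 1344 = -0.37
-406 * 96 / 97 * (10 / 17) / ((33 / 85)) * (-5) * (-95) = -308560000 / 1067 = -289184.63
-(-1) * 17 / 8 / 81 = 17 / 648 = 0.03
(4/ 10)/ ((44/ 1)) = 1/ 110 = 0.01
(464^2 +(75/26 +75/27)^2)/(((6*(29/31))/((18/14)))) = 365505605431/7410312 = 49323.92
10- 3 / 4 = 37 / 4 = 9.25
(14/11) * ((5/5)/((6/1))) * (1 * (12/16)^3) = 0.09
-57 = -57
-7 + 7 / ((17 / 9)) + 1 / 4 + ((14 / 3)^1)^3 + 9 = 197527 / 1836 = 107.59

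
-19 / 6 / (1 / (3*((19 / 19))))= -19 / 2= -9.50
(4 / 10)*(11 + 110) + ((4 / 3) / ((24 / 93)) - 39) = 437 / 30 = 14.57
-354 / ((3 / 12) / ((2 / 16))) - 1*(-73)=-104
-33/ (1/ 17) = -561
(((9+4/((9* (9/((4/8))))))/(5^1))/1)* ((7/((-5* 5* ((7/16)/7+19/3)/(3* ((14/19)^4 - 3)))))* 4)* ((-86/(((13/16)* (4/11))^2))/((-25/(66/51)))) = 1913580010811392/14628124996875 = 130.82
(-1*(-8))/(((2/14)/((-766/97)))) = -42896/97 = -442.23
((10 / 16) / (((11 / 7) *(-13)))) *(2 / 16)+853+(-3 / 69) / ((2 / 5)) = 179529403 / 210496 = 852.89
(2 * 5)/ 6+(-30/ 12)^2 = 95/ 12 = 7.92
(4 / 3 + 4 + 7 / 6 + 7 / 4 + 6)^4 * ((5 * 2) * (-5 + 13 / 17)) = -475020045 / 272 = -1746397.22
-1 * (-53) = 53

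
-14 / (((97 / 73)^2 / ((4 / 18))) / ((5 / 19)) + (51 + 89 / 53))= -0.17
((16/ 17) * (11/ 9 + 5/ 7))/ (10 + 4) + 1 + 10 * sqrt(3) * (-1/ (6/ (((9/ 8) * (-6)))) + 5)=8473/ 7497 + 245 * sqrt(3)/ 4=107.22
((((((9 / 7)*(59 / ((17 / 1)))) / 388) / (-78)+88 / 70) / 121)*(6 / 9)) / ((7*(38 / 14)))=7544939 / 20699138460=0.00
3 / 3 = 1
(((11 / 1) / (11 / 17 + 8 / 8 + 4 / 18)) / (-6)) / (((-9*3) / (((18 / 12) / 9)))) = 17 / 2808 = 0.01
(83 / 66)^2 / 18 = 6889 / 78408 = 0.09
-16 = -16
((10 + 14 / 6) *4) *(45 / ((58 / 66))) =73260 / 29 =2526.21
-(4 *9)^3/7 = -46656/7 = -6665.14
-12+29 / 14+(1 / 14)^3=-27243 / 2744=-9.93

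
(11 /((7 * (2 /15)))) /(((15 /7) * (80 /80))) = 11 /2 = 5.50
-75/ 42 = -25/ 14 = -1.79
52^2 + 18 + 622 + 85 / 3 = 10117 / 3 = 3372.33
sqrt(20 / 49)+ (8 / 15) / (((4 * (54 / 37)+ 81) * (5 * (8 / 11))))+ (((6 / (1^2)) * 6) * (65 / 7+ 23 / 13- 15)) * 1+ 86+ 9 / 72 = -1400814197 / 25061400+ 2 * sqrt(5) / 7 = -55.26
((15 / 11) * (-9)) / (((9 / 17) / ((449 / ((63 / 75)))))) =-954125 / 77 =-12391.23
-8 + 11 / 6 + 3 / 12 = -5.92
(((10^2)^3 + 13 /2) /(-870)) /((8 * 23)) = -666671 /106720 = -6.25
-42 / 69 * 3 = -1.83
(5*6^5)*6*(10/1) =2332800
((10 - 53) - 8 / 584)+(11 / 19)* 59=-12283 / 1387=-8.86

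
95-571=-476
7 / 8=0.88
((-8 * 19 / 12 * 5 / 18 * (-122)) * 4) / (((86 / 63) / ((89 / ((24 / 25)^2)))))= 2256428125 / 18576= 121470.08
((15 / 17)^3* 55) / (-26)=-185625 / 127738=-1.45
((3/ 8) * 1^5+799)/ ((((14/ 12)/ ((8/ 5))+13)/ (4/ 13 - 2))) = -844140/ 8567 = -98.53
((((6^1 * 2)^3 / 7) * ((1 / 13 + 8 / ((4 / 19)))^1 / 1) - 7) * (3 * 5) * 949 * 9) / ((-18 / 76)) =-35565024030 / 7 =-5080717718.57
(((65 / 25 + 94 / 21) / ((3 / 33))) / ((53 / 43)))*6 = 702878 / 1855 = 378.91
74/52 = 37/26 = 1.42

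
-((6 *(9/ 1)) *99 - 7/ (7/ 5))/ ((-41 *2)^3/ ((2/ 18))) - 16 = -79391651/ 4962312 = -16.00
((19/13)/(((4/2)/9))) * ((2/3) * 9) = 513/13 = 39.46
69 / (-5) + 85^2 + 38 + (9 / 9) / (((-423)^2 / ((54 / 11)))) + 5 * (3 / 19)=50207736043 / 6925215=7249.99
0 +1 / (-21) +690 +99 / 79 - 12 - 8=1113530 / 1659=671.21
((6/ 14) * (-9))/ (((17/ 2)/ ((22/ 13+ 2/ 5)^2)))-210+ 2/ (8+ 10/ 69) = -1759689387/ 8310575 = -211.74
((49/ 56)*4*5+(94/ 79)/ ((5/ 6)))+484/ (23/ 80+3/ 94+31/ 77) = 113826597461/ 165139230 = 689.28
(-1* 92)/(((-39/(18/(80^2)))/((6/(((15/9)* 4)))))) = 621/104000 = 0.01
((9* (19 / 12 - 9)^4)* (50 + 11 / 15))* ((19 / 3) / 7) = 1249986.31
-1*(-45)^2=-2025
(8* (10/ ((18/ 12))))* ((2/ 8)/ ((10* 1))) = 4/ 3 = 1.33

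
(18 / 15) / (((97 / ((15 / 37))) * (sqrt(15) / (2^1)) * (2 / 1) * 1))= 6 * sqrt(15) / 17945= 0.00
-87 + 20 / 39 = -3373 / 39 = -86.49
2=2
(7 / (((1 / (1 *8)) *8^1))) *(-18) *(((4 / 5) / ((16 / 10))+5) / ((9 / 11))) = -847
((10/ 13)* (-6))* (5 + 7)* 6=-4320/ 13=-332.31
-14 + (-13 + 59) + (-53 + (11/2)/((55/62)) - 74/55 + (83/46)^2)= -1500113/116380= -12.89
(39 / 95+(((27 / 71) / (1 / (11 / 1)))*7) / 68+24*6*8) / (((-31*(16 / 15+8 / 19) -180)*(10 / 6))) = -4758859053 / 1555678160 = -3.06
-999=-999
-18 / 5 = -3.60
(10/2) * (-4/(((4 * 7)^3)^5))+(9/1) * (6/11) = 68818347295718277906377/14018552226905575129088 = 4.91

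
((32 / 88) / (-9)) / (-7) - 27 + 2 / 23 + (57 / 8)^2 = 24337811 / 1020096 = 23.86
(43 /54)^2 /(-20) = -1849 /58320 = -0.03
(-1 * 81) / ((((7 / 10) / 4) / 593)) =-274474.29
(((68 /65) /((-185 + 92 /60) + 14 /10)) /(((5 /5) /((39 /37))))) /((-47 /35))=21420 /4749209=0.00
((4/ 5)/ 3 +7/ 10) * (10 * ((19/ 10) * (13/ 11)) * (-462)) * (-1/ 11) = 50141/ 55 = 911.65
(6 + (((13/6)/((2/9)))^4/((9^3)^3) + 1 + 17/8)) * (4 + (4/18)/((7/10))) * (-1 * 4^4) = -3039068007440/301327047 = -10085.61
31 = 31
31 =31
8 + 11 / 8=75 / 8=9.38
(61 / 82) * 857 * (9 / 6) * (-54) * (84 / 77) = -25406622 / 451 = -56333.97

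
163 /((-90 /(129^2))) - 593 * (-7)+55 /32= -4157757 /160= -25985.98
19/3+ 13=58/3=19.33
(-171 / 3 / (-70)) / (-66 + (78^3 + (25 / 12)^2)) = 4104 / 2391431315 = 0.00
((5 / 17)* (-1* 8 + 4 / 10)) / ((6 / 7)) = -133 / 51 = -2.61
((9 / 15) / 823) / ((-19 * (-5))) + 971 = 379588178 / 390925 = 971.00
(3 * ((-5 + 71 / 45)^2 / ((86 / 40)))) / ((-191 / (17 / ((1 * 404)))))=-403172 / 111984255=-0.00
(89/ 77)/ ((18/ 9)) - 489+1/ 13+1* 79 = -819509/ 2002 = -409.35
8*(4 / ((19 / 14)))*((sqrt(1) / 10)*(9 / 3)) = 672 / 95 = 7.07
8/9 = 0.89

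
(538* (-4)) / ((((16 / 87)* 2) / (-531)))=12426993 / 4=3106748.25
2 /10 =1 /5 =0.20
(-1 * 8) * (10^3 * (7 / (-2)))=28000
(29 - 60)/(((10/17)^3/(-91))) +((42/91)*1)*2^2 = 180198449/13000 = 13861.42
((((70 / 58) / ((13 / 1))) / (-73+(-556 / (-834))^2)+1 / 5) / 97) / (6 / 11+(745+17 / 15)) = 0.00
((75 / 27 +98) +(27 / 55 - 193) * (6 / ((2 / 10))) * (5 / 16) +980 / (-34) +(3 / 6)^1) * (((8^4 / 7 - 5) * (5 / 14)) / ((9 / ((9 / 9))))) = -29599532530 / 742203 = -39880.64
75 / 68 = 1.10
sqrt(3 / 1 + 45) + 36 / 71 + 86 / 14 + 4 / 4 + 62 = 4 * sqrt(3) + 34616 / 497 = 76.58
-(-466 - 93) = 559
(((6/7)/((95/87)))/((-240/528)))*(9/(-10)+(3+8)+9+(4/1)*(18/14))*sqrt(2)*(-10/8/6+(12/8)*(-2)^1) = 17864319*sqrt(2)/133000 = 189.95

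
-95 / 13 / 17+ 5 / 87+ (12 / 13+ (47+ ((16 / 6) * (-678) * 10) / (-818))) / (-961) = -3364902473 / 7557153123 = -0.45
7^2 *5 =245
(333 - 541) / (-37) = 208 / 37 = 5.62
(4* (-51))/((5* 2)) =-102/5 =-20.40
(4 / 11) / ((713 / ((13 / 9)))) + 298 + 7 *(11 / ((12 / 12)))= 26470177 / 70587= 375.00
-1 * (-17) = 17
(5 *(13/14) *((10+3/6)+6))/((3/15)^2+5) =17875/1176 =15.20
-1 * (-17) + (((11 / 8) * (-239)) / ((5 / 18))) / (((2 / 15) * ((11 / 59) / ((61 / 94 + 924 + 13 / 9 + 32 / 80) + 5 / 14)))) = -290241236473 / 6580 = -44109610.41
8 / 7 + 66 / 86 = 575 / 301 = 1.91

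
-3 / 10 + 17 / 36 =31 / 180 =0.17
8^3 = 512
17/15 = 1.13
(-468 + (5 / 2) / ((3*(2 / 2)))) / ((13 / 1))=-2803 / 78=-35.94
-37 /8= -4.62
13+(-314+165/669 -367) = -148909/223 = -667.75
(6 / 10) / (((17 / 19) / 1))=57 / 85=0.67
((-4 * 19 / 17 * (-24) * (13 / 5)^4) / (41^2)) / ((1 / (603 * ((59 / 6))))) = 308898867888 / 17860625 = 17294.96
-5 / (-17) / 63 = 5 / 1071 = 0.00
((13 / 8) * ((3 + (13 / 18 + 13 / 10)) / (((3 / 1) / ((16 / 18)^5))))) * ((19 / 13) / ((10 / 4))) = 35176448 / 39858075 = 0.88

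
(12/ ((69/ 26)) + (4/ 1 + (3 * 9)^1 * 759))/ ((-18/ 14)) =-3300745/ 207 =-15945.63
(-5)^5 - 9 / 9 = -3126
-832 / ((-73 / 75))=62400 / 73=854.79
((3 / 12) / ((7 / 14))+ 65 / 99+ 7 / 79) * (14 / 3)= 5.81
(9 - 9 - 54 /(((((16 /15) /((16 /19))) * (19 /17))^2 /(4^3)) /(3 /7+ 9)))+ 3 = -16255.69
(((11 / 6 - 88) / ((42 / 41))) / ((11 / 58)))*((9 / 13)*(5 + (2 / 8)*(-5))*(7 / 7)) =-1151.44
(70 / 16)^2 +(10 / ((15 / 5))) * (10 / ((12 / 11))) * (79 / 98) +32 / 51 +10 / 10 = 21783089 / 479808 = 45.40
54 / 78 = 9 / 13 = 0.69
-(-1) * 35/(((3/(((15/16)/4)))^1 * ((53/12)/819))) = 429975/848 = 507.05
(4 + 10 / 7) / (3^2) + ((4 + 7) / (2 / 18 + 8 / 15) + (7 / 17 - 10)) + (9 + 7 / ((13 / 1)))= 7115330 / 403767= 17.62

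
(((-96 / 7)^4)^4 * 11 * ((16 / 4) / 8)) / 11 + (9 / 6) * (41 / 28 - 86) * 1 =782962735676549536.34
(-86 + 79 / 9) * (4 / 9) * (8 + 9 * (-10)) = 227960 / 81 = 2814.32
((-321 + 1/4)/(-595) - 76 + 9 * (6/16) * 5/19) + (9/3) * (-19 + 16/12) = -11537681/90440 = -127.57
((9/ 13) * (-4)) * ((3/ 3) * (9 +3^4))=-3240/ 13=-249.23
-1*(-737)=737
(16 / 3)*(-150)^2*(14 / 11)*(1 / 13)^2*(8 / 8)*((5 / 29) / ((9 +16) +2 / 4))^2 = 56000000 / 1355484273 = 0.04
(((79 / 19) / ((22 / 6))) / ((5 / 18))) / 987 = 1422 / 343805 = 0.00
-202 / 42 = -101 / 21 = -4.81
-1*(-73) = 73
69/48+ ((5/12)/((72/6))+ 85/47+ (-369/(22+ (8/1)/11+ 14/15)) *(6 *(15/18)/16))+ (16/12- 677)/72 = -870122429/79266816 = -10.98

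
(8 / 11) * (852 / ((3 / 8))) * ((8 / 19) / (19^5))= 145408 / 517504691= 0.00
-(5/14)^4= -0.02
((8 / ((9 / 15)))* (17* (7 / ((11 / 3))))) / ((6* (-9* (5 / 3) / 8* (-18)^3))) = 476 / 72171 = 0.01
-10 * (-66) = 660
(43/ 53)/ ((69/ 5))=215/ 3657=0.06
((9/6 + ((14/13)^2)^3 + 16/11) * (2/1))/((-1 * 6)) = -159797459/106189798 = -1.50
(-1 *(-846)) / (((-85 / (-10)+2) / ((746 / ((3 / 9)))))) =1262232 / 7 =180318.86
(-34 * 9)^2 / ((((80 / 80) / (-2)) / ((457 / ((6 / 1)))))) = -14263884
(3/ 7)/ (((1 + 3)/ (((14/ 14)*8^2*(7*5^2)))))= 1200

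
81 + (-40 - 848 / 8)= -65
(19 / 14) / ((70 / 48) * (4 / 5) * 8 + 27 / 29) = 87 / 658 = 0.13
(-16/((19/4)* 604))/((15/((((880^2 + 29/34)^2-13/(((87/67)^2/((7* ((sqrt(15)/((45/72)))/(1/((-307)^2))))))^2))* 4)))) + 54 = 133914847519667546795531278/1187532243132525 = 112767336040.01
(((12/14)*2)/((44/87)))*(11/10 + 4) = 13311/770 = 17.29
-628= -628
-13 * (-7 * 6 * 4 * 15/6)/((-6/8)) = -7280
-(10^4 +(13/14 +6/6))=-140027/14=-10001.93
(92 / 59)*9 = 828 / 59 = 14.03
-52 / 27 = -1.93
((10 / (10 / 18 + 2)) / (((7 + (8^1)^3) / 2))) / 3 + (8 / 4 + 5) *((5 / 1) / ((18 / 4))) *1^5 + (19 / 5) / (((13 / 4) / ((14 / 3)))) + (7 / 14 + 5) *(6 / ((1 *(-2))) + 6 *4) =599336401 / 4655430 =128.74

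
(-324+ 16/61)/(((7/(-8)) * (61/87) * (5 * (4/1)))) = 3436152/130235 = 26.38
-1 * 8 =-8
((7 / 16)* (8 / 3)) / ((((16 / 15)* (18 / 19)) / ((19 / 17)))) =12635 / 9792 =1.29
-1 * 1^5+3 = 2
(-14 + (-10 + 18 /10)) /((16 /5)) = -6.94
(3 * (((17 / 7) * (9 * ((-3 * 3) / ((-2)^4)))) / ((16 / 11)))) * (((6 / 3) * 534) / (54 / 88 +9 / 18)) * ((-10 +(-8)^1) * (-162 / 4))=-97292498193 / 5488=-17728224.89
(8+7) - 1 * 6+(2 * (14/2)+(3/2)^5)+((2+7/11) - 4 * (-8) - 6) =20849/352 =59.23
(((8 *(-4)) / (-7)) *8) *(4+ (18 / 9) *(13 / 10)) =8448 / 35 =241.37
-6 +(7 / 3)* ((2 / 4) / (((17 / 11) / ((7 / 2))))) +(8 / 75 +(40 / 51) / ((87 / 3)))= -476849 / 147900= -3.22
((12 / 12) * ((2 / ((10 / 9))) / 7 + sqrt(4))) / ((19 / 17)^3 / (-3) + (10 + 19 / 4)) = 0.16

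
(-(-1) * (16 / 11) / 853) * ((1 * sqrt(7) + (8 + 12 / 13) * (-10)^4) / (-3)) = -18560000 / 365937 - 16 * sqrt(7) / 28149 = -50.72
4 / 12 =1 / 3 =0.33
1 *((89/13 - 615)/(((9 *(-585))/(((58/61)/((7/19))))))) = 8712412/29226015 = 0.30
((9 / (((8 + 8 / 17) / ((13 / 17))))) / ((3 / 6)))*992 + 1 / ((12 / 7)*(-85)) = 1644233 / 1020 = 1611.99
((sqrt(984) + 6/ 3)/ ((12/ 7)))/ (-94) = -7*sqrt(246)/ 564 - 7/ 564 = -0.21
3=3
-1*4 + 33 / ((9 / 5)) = 43 / 3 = 14.33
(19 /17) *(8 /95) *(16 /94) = 64 /3995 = 0.02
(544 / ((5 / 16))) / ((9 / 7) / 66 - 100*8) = -1340416 / 615985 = -2.18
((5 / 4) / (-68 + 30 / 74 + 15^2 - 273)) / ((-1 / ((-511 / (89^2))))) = -0.00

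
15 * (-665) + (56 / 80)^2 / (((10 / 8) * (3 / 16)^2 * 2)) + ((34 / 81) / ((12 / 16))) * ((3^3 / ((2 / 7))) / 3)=-33587309 / 3375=-9951.80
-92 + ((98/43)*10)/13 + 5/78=-302473/3354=-90.18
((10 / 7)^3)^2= 1000000 / 117649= 8.50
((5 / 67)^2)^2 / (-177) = -625 / 3566748417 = -0.00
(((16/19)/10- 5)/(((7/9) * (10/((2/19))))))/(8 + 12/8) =-8406/1200325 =-0.01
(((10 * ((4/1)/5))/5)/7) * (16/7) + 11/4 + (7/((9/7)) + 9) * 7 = 920663/8820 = 104.38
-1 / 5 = -0.20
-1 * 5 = -5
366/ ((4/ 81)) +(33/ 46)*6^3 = 348057/ 46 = 7566.46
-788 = -788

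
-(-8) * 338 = 2704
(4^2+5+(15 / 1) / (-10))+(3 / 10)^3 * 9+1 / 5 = 19943 / 1000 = 19.94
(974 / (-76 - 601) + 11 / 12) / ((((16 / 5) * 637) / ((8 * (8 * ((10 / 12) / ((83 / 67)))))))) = -0.01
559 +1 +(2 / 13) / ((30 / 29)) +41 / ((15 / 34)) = 127351 / 195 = 653.08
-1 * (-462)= 462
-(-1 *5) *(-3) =-15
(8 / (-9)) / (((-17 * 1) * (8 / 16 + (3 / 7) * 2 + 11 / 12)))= 224 / 9741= 0.02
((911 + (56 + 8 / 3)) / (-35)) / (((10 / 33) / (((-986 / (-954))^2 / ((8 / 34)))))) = -132214524167 / 318540600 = -415.06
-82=-82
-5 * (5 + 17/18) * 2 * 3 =-535/3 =-178.33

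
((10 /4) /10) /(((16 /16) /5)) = 1.25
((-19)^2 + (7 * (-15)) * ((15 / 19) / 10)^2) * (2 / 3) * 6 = 520339 / 361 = 1441.38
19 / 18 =1.06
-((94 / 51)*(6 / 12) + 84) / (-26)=4331 / 1326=3.27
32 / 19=1.68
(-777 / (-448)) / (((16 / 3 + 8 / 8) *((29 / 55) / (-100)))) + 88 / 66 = -1338361 / 26448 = -50.60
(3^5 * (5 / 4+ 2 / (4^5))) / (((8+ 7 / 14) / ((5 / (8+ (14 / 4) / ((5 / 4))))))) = 144225 / 8704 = 16.57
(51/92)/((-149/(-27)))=1377/13708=0.10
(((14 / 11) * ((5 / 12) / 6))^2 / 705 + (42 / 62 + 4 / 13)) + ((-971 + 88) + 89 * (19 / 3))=-2836723090081 / 8910755568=-318.35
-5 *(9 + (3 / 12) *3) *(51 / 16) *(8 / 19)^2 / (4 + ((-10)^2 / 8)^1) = -6630 / 3971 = -1.67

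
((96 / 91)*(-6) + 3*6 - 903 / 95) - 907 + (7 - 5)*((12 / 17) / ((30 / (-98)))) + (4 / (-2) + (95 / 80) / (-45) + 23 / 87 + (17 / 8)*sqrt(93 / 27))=-559232336647 / 613725840 + 17*sqrt(31) / 24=-907.26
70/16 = 35/8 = 4.38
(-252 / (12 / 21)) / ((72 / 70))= -1715 / 4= -428.75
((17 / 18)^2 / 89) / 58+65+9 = 74.00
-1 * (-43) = 43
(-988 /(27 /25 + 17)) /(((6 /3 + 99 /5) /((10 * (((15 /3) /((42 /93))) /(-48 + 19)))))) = 9.57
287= 287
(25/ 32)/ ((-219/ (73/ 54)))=-25/ 5184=-0.00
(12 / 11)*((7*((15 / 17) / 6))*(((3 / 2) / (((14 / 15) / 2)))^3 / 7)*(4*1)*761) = 1040191875 / 64141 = 16217.27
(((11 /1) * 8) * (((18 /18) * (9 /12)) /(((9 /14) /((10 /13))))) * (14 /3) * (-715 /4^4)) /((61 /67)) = -1130.59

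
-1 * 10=-10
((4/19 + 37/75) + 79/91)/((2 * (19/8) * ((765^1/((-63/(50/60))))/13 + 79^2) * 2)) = 815392/30749628025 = 0.00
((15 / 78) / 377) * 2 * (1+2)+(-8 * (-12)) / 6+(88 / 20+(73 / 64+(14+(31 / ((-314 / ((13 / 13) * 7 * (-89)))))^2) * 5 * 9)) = 170888.05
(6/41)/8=3/164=0.02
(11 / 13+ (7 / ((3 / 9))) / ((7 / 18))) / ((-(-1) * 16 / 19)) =13547 / 208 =65.13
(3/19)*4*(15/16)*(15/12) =225/304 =0.74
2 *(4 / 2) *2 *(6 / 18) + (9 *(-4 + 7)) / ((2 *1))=97 / 6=16.17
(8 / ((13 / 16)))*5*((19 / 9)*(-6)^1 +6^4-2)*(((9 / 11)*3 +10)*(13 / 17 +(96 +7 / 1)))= 198180648960 / 2431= 81522274.36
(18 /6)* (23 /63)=1.10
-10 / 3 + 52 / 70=-272 / 105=-2.59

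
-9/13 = -0.69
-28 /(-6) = 14 /3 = 4.67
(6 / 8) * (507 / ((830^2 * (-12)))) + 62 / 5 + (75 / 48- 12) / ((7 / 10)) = -193722229 / 77156800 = -2.51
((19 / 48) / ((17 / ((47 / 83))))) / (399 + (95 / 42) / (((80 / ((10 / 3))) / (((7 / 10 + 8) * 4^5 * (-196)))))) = -47 / 585192496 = -0.00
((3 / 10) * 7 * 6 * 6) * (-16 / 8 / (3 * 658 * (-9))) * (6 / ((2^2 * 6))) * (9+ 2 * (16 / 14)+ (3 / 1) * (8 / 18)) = 53 / 1974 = 0.03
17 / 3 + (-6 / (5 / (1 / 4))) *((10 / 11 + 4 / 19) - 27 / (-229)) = 7603309 / 1435830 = 5.30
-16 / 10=-8 / 5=-1.60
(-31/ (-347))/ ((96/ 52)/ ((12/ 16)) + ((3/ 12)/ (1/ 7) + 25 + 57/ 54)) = 14508/ 4915255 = 0.00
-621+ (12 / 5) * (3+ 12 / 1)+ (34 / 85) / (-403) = -1178777 / 2015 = -585.00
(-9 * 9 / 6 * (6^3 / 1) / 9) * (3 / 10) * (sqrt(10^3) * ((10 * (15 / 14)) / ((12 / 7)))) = -6075 * sqrt(10) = -19210.84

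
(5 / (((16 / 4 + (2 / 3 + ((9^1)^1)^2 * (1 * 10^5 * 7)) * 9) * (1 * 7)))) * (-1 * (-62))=31 / 357210007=0.00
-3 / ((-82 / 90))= 135 / 41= 3.29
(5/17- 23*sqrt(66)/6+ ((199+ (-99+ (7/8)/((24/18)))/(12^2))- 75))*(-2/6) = -3227735/78336+ 23*sqrt(66)/18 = -30.82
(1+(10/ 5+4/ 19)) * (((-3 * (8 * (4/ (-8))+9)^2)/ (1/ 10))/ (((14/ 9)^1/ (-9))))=1852875/ 133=13931.39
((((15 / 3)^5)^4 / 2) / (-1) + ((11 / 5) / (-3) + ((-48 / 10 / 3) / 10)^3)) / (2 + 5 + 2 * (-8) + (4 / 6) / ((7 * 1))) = 31292438507080562063 / 5843750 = 5354855787307.90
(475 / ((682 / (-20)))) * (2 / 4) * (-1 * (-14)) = -33250 / 341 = -97.51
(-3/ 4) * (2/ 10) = -3/ 20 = -0.15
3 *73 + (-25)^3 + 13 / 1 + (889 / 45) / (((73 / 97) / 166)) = -36251327 / 3285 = -11035.41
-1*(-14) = 14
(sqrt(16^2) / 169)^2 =256 / 28561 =0.01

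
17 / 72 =0.24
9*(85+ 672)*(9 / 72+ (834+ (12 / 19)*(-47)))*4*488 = 203266536300 / 19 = 10698238752.63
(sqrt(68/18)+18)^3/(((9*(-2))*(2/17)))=-8551/3 - 74647*sqrt(34)/486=-3745.94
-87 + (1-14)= -100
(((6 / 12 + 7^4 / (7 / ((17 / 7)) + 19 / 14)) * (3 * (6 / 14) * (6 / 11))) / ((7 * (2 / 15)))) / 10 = 92654685 / 2175404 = 42.59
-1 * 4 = -4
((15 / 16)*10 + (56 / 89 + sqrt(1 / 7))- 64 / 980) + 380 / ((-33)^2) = sqrt(7) / 7 + 1954333327 / 189965160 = 10.67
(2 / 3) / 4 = 0.17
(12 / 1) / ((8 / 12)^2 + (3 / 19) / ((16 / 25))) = 32832 / 1891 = 17.36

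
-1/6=-0.17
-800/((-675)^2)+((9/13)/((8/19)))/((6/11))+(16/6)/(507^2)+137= 140.01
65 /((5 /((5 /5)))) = 13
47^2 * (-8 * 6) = -106032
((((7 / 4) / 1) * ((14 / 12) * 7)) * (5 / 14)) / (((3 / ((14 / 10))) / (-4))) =-343 / 36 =-9.53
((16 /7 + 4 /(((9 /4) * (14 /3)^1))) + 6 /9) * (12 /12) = 10 /3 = 3.33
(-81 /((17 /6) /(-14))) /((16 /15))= 25515 /68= 375.22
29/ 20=1.45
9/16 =0.56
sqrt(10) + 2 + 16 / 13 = sqrt(10) + 42 / 13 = 6.39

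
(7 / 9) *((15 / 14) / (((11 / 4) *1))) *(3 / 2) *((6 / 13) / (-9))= -10 / 429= -0.02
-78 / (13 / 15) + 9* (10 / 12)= -82.50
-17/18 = -0.94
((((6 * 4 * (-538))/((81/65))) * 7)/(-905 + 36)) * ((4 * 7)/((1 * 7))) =7833280/23463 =333.86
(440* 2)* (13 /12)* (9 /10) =858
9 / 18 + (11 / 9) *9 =11.50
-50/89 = -0.56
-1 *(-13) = 13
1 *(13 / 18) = 13 / 18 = 0.72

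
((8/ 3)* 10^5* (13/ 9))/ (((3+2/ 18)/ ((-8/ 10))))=-2080000/ 21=-99047.62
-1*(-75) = 75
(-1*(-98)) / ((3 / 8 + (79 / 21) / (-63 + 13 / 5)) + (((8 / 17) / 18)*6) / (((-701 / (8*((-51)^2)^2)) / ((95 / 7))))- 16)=-1742730864 / 2923100488375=-0.00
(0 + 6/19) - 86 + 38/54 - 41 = -64628/513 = -125.98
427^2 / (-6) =-182329 / 6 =-30388.17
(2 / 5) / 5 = 2 / 25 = 0.08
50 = 50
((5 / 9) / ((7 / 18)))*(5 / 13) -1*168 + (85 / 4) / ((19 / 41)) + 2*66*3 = 1897783 / 6916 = 274.40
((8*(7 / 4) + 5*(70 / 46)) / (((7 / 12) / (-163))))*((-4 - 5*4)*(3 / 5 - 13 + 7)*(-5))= 89991648 / 23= 3912680.35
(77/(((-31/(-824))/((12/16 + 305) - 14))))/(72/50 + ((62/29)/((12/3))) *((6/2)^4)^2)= 8946961100/52564251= 170.21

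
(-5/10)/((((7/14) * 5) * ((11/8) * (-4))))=2/55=0.04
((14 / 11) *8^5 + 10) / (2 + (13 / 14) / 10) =64240680 / 3223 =19931.95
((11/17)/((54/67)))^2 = 543169/842724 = 0.64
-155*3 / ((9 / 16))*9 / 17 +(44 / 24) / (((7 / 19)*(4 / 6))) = -204767 / 476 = -430.18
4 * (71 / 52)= 5.46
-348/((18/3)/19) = -1102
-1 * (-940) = 940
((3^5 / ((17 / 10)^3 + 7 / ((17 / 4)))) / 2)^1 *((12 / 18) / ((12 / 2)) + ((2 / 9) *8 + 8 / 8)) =5967000 / 111521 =53.51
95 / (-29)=-95 / 29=-3.28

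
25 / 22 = 1.14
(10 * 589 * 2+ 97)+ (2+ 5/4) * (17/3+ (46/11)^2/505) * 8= 2204405713/183315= 12025.23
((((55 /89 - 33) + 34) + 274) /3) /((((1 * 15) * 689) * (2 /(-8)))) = -19624 /551889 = -0.04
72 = 72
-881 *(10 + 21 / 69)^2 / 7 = -49484889 / 3703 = -13363.46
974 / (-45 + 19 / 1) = -487 / 13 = -37.46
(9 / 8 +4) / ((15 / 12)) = 41 / 10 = 4.10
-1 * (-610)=610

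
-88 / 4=-22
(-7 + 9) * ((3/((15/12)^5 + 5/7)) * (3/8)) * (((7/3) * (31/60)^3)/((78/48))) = 46712288/394801875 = 0.12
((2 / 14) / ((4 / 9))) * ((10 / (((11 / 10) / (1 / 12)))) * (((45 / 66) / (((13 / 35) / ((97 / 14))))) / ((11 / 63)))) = 4910625 / 276848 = 17.74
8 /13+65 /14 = 957 /182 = 5.26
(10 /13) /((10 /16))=1.23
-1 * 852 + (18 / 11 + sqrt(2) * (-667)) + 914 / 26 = -667 * sqrt(2) - 116575 / 143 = -1758.49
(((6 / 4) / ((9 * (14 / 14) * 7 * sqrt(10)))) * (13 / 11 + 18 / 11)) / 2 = 31 * sqrt(10) / 9240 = 0.01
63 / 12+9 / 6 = 27 / 4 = 6.75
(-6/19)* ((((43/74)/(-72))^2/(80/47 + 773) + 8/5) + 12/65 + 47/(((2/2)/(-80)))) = 252496906495378121/212753516077440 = 1186.80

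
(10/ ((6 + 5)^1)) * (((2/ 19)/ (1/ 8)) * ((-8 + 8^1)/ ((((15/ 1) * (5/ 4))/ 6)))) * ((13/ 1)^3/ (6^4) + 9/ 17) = 0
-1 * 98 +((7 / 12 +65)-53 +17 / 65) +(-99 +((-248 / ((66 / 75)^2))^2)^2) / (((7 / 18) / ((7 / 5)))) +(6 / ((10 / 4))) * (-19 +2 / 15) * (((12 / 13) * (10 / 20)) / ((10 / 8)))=158279231971134693005579 / 4179998179500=37865861460.75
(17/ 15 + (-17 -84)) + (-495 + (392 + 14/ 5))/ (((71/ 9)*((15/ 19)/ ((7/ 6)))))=-1263479/ 10650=-118.64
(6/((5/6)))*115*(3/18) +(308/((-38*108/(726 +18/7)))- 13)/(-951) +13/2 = 47020615/325242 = 144.57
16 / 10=8 / 5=1.60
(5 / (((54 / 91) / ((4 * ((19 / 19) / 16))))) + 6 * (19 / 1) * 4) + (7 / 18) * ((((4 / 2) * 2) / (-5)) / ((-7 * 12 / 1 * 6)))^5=116907843293325001 / 255197968200000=458.11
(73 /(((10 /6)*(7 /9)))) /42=657 /490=1.34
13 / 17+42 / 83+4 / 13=28953 / 18343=1.58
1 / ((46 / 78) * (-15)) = -13 / 115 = -0.11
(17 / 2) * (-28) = -238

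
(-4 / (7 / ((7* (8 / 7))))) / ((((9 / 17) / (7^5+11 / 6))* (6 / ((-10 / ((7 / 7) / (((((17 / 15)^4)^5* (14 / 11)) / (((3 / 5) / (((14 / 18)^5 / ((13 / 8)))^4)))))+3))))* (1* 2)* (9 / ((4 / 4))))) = 182190994121583126559274992680770471911593780216135680 / 596216449525192235295768283600316865496621777775253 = 305.58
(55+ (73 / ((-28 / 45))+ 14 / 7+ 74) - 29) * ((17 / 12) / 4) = -5.43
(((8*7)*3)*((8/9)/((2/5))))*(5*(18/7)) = 4800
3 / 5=0.60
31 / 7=4.43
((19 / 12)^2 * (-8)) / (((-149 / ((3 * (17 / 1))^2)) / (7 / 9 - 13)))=-5738095 / 1341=-4278.97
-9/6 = -3/2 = -1.50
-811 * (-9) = 7299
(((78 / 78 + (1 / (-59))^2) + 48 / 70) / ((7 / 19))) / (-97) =-3902866 / 82725965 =-0.05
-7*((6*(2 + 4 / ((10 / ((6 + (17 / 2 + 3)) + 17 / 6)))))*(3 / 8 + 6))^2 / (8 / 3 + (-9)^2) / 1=-78872724 / 6275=-12569.36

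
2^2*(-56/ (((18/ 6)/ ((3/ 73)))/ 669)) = -149856/ 73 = -2052.82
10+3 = 13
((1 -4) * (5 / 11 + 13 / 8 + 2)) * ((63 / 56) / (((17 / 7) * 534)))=-22617 / 2130304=-0.01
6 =6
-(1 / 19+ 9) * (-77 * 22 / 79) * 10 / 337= 2913680 / 505837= 5.76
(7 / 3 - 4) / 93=-5 / 279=-0.02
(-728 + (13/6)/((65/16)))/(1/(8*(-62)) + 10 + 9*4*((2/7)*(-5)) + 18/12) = 37886464/2079585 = 18.22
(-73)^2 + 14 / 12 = 31981 / 6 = 5330.17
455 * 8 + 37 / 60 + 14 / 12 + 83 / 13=2845571 / 780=3648.17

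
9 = 9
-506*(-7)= 3542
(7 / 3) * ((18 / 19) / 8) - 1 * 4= -283 / 76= -3.72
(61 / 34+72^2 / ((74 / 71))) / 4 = 6259345 / 5032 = 1243.91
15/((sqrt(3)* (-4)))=-5* sqrt(3)/4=-2.17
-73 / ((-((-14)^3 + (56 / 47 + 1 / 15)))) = -51465 / 1933633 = -0.03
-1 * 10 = -10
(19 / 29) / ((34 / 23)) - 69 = -67597 / 986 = -68.56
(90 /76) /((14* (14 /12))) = 135 /1862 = 0.07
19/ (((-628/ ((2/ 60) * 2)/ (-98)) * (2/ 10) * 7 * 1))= 0.14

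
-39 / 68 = -0.57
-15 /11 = -1.36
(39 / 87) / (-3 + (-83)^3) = -13 / 16581910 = -0.00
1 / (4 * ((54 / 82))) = 41 / 108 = 0.38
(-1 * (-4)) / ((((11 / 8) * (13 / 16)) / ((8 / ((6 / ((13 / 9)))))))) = 2048 / 297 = 6.90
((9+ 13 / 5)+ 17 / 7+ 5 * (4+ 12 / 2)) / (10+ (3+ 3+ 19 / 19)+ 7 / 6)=13446 / 3815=3.52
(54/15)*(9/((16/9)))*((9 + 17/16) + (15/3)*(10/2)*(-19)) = -8473.49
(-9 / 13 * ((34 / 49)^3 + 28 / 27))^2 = 0.90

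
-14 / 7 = -2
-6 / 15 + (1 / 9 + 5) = 212 / 45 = 4.71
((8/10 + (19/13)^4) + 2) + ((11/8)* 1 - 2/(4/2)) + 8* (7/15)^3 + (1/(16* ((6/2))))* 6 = 1672605793/192786750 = 8.68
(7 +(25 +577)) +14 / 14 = 610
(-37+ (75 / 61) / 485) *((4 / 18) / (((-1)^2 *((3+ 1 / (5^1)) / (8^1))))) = -1094570 / 53253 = -20.55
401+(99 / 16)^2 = 439.29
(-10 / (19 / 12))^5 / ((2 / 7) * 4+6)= -3483648000 / 2476099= -1406.91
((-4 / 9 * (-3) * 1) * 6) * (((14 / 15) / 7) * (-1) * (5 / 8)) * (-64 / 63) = 128 / 189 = 0.68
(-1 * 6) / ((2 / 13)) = -39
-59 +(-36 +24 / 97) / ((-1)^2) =-94.75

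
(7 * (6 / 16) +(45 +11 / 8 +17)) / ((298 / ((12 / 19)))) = 396 / 2831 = 0.14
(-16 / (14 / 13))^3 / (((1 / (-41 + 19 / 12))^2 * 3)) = -15729043616 / 9261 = -1698417.41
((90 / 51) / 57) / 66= 5 / 10659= 0.00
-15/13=-1.15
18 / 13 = 1.38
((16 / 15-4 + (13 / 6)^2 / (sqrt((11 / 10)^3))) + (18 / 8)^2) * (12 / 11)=511 / 220 + 1690 * sqrt(110) / 3993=6.76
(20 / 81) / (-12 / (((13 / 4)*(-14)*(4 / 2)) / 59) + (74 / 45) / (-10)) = 45500 / 1403397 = 0.03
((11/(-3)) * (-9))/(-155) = -33/155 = -0.21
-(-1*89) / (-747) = -89 / 747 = -0.12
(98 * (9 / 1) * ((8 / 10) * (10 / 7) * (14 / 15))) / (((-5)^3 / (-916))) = 4308864 / 625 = 6894.18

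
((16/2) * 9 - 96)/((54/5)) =-20/9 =-2.22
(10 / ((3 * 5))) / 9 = 2 / 27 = 0.07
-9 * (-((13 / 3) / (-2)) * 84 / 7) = -234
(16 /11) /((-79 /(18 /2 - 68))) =944 /869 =1.09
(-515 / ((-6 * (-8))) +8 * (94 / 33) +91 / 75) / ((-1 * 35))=-58397 / 154000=-0.38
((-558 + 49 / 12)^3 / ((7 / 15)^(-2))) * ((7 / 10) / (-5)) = 100732858093889 / 19440000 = 5181731.38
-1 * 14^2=-196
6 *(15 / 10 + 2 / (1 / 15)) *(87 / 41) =16443 / 41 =401.05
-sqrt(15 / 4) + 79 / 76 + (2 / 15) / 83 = 98507 / 94620 -sqrt(15) / 2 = -0.90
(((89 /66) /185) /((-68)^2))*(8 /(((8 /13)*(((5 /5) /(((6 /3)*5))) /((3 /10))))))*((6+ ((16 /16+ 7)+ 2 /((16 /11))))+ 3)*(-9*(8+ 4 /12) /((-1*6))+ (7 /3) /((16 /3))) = 35206353 /2408919040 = 0.01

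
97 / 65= 1.49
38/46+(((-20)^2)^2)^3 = 94208000000000019/23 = 4096000000000000.83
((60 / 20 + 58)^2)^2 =13845841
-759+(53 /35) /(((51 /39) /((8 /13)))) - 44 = -477361 /595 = -802.29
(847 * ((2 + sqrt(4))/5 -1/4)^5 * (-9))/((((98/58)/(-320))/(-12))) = -15258454893/17500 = -871911.71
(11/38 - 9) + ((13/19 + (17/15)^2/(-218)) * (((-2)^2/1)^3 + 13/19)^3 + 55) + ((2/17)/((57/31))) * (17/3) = 586897592574688/3196122525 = 183628.00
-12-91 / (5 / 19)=-1789 / 5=-357.80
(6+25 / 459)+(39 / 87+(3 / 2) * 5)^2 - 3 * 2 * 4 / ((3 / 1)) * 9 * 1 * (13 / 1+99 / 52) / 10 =-764341985 / 20072988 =-38.08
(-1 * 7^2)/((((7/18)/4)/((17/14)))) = -612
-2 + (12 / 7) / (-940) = -3293 / 1645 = -2.00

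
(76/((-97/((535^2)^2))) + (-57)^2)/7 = -6226280732347/679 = -9169780165.46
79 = 79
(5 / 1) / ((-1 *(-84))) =0.06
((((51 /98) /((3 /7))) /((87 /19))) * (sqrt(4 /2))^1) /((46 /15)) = 1615 * sqrt(2) /18676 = 0.12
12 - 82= -70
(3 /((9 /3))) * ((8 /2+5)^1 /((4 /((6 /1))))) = 27 /2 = 13.50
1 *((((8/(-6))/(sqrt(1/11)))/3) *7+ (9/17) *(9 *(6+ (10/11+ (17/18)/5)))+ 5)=72593/1870 - 28 *sqrt(11)/9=28.50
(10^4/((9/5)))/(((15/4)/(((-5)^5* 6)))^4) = 31250000000000000000/9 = 3472222222222222222.22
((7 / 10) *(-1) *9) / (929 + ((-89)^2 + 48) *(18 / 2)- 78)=-63 / 725720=-0.00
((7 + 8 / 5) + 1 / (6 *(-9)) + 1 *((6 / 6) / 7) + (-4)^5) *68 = -65241614 / 945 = -69038.74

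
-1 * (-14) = 14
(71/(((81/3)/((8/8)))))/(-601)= -71/16227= -0.00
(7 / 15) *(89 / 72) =0.58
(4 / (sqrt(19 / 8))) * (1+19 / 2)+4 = 4+84 * sqrt(38) / 19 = 31.25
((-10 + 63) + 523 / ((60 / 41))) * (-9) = -73869 / 20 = -3693.45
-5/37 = -0.14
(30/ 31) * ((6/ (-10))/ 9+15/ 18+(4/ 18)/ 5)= 73/ 93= 0.78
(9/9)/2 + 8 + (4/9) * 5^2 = 353/18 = 19.61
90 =90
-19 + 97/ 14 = -169/ 14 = -12.07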